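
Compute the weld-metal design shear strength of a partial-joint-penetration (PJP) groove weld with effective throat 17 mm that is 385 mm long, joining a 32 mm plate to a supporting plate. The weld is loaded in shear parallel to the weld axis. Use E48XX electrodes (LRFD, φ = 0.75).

φR_n ≈ 1410 kN

E48XX → F_EXX = 480 MPa.
Effective throat (given) t_e = 17 mm.
A_we = 17 × 385 = 6545 mm².
F_nw = 0.6 F_EXX = 288 MPa.
φR_n = 0.75 × 288 × 6545 × 10⁻³ = 1414 kN.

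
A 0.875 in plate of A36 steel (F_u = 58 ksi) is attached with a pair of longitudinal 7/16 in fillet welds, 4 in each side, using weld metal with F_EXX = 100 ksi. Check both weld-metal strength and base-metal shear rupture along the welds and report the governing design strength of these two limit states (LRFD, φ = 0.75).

t_e = 0.707 × 0.4375 = 0.3093 in; L = 8 in.
Weld metal: φR_n = 0.75 × 0.6 × 100 × 0.3093 × 8 = 111.4 kips.
Base metal (shear rupture): φR_n = 0.75 × 0.6 × 58 × 0.875 × 8 = 182.7 kips.
Governing: weld metal.

φR_n ≈ 111 kips (weld metal governs)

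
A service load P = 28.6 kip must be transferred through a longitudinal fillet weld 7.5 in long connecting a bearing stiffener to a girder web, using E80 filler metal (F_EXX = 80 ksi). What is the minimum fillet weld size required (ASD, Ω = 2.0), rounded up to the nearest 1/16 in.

w = 1/4 in

Total weld length L = 7.5 in.
Required throat t_e = P × Ω / (0.6 F_EXX × L) = 28.6 × 2.0 / (0.6 × 80 × 7.5) = 0.1589 in.
Required leg w = t_e / 0.707 = 0.2247 in → use 1/4 in.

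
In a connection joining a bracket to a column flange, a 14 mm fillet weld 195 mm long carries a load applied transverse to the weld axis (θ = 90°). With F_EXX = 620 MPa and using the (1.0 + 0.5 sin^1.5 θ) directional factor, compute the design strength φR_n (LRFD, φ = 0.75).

φR_n ≈ 808 kN

t_e = 0.707 × 14 = 9.898 mm; A_we = 9.898 × 195 = 1930 mm².
Directional factor: 1.0 + 0.5 sin^1.5(90°) = 1.5.
F_nw = 0.6 × 620 × 1.5 = 558 MPa.
φR_n = 0.75 × 558 × 1930 × 10⁻³ = 807.8 kN.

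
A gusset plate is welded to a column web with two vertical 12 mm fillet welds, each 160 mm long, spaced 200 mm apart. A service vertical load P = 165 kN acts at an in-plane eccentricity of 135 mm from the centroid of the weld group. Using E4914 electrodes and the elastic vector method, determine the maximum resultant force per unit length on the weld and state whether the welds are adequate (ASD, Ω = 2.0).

E49XX → F_EXX = 490 MPa.
Total weld length L_w = 320 mm. Treat welds as unit-width lines.
Polar moment about centroid: J = 2[d³/12 + d(b/2)²] = 2[160³/12 + 160×100²] = 3883000 mm³.
Direct shear f_v = P/L_w = 165×10³ / 320 = 515.6 N/mm (vertical).
Torsion M = P·e = 165×10³ × 135 = 22275000 N·mm.
Critical point at (x, y) = (100, 80) from centroid. f_tx = M·y/J = 459 N/mm; f_ty = M·x/J = 573.7 N/mm.
Resultant f_max = √[f_tx² + (f_v + f_ty)²] = √[459² + (515.6 + 573.7)²] = 1182 N/mm.
Capacity per unit length: r_n/Ω = (1/2.0) × 0.6 × 490 × (0.707 × 12) = 1247 N/mm.
1182 ≤ 1247 → adequate.

f_max ≈ 1180 N/mm; adequate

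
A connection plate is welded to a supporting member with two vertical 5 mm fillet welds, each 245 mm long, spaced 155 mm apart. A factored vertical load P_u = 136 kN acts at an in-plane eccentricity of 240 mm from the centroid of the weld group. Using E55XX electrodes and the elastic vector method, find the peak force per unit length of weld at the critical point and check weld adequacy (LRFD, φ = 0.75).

f_max ≈ 1050 N/mm; NOT adequate

E55XX → F_EXX = 550 MPa.
Total weld length L_w = 490 mm. Treat welds as unit-width lines.
Polar moment about centroid: J = 2[d³/12 + d(b/2)²] = 2[245³/12 + 245×77.5²] = 5394000 mm³.
Direct shear f_v = P/L_w = 136×10³ / 490 = 277.6 N/mm (vertical).
Torsion M = P·e = 136×10³ × 240 = 32640000 N·mm.
Critical point at (x, y) = (77.5, 122.5) from centroid. f_tx = M·y/J = 741.3 N/mm; f_ty = M·x/J = 469 N/mm.
Resultant f_max = √[f_tx² + (f_v + f_ty)²] = √[741.3² + (277.6 + 469)²] = 1052 N/mm.
Capacity per unit length: φr_n = 0.75 × 0.6 × 550 × (0.707 × 5) = 874.9 N/mm.
1052 > 874.9 → NOT adequate.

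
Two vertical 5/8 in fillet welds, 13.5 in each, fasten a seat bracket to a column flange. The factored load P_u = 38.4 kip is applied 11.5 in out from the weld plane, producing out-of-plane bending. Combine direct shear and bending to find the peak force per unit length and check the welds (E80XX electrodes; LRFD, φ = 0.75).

E80XX → F_EXX = 80 ksi.
L_w = 2 × 13.5 = 27 in; section modulus (unit throat) S = 2 × L²/6 = 60.75 in².
Direct shear f_v = P/L_w = 38.4/27 = 1.422 kip/in.
Moment M = P × e = 38.4 × 11.5 = 441.6 kip·in; bending f_b = M/S = 7.269 kip/in.
f_max = √(f_v² + f_b²) = √(1.422² + 7.269²) = 7.407 kip/in.
φr_n = 0.75 × 0.6 × 80 × (0.707 × 0.625) = 15.91 kip/in → adequate.

f_max ≈ 7.41 kip/in; adequate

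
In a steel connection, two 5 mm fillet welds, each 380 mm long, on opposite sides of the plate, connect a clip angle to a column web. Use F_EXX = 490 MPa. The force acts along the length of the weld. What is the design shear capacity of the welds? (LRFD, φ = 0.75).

φR_n ≈ 592 kN

Effective throat t_e = 0.707 × 5 = 3.535 mm.
Total length L = 760 mm; A_we = 3.535 × 760 = 2687 mm².
F_nw = 0.6 F_EXX = 0.6 × 490 = 294 MPa.
φR_n = 0.75 × 294 × 2687 × 10⁻³ = 592.4 kN.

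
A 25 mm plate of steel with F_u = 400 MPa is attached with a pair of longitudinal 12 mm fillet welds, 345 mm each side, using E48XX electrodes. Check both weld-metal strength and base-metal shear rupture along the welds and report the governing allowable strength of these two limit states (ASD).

E48XX → F_EXX = 480 MPa.
t_e = 0.707 × 12 = 8.484 mm; L = 690 mm.
Weld metal: R_n/Ω = (1/2.0) × 0.6 × 480 × 8.484 × 690 × 10⁻³ = 843 kN.
Base metal (shear rupture): R_n/Ω = (1/2.0) × 0.6 × 400 × 25 × 690 × 10⁻³ = 2070 kN.
Governing: weld metal.

R_n/Ω ≈ 843 kN (weld metal governs)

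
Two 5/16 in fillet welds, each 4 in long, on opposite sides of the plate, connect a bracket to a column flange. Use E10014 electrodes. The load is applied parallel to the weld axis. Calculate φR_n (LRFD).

φR_n ≈ 79.5 kips

E100XX → F_EXX = 100 ksi.
Effective throat t_e = 0.707 × 0.3125 = 0.2209 in.
Total length L = 8 in; A_we = 0.2209 × 8 = 1.767 in².
F_nw = 0.6 F_EXX = 0.6 × 100 = 60 ksi.
φR_n = 0.75 × 60 × 1.767 = 79.54 kips.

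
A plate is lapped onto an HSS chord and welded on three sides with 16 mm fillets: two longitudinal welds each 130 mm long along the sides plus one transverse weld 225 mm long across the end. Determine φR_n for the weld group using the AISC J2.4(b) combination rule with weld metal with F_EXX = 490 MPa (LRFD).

t_e = 0.707 × 16 = 11.31 mm.
R_nwl = 0.6 × 490 × 11.31 × 260 × 10⁻³ = 864.7 kN (longitudinal, 2 welds).
R_nwt = 0.6 × 490 × 11.31 × 225 × 10⁻³ = 748.3 kN (transverse, base value).
(i) R_nwl + R_nwt = 1613 kN; (ii) 0.85 R_nwl + 1.5 R_nwt = 1857 kN.
R_n = max = 1857 kN [governs: (ii)]; φR_n = 1393 kN.

φR_n ≈ 1390 kN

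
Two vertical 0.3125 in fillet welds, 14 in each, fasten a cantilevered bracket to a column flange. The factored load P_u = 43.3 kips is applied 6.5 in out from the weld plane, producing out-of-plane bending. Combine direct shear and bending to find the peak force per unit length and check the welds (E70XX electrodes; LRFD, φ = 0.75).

f_max ≈ 4.58 kip/in; adequate

E70XX → F_EXX = 70 ksi.
L_w = 2 × 14 = 28 in; section modulus (unit throat) S = 2 × L²/6 = 65.33 in².
Direct shear f_v = P/L_w = 43.3/28 = 1.546 kip/in.
Moment M = P × e = 43.3 × 6.5 = 281.45 kip·in; bending f_b = M/S = 4.308 kip/in.
f_max = √(f_v² + f_b²) = √(1.546² + 4.308²) = 4.577 kip/in.
φr_n = 0.75 × 0.6 × 70 × (0.707 × 0.3125) = 6.96 kip/in → adequate.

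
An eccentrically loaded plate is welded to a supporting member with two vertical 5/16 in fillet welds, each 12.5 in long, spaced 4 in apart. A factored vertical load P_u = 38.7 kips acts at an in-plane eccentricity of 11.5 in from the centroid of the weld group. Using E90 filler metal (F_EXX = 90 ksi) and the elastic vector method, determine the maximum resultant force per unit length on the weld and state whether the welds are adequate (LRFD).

f_max ≈ 7.48 kip/in; adequate

Total weld length L_w = 25 in. Treat welds as unit-width lines.
Polar moment about centroid: J = 2[d³/12 + d(b/2)²] = 2[12.5³/12 + 12.5×2²] = 425.5 in³.
Direct shear f_v = P/L_w = 38.7 / 25 = 1.548 kip/in (vertical).
Torsion M = P·e = 38.7 × 11.5 = 445.05 kip·in.
Critical point at (x, y) = (2, 6.25) from centroid. f_tx = M·y/J = 6.537 kip/in; f_ty = M·x/J = 2.092 kip/in.
Resultant f_max = √[f_tx² + (f_v + f_ty)²] = √[6.537² + (1.548 + 2.092)²] = 7.482 kip/in.
Capacity per unit length: φr_n = 0.75 × 0.6 × 90 × (0.707 × 0.3125) = 8.948 kip/in.
7.482 ≤ 8.948 → adequate.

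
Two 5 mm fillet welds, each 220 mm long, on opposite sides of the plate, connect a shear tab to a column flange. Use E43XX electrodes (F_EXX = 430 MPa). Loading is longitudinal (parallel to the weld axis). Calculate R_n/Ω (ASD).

R_n/Ω ≈ 201 kN

Effective throat t_e = 0.707 × 5 = 3.535 mm.
Total length L = 440 mm; A_we = 3.535 × 440 = 1555 mm².
F_nw = 0.6 F_EXX = 0.6 × 430 = 258 MPa.
R_n = 258 × 1555 × 10⁻³ = 401.3 kN; R_n/Ω = 401.3/2.0 = 200.6 kN.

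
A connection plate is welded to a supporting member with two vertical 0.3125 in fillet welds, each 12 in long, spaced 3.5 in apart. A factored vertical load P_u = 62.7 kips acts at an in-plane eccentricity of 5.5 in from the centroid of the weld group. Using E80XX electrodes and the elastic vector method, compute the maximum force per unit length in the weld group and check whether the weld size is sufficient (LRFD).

f_max ≈ 7.15 kip/in; adequate

E80XX → F_EXX = 80 ksi.
Total weld length L_w = 24 in. Treat welds as unit-width lines.
Polar moment about centroid: J = 2[d³/12 + d(b/2)²] = 2[12³/12 + 12×1.75²] = 361.5 in³.
Direct shear f_v = P/L_w = 62.7 / 24 = 2.613 kip/in (vertical).
Torsion M = P·e = 62.7 × 5.5 = 344.85 kip·in.
Critical point at (x, y) = (1.75, 6) from centroid. f_tx = M·y/J = 5.724 kip/in; f_ty = M·x/J = 1.669 kip/in.
Resultant f_max = √[f_tx² + (f_v + f_ty)²] = √[5.724² + (2.613 + 1.669)²] = 7.148 kip/in.
Capacity per unit length: φr_n = 0.75 × 0.6 × 80 × (0.707 × 0.3125) = 7.954 kip/in.
7.148 ≤ 7.954 → adequate.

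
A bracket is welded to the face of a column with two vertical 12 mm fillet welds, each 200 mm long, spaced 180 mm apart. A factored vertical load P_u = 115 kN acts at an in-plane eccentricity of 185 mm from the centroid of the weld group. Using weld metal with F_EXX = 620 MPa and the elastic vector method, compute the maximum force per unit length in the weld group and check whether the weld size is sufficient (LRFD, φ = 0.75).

Total weld length L_w = 400 mm. Treat welds as unit-width lines.
Polar moment about centroid: J = 2[d³/12 + d(b/2)²] = 2[200³/12 + 200×90²] = 4573000 mm³.
Direct shear f_v = P/L_w = 115×10³ / 400 = 287.5 N/mm (vertical).
Torsion M = P·e = 115×10³ × 185 = 21275000 N·mm.
Critical point at (x, y) = (90, 100) from centroid. f_tx = M·y/J = 465.2 N/mm; f_ty = M·x/J = 418.7 N/mm.
Resultant f_max = √[f_tx² + (f_v + f_ty)²] = √[465.2² + (287.5 + 418.7)²] = 845.6 N/mm.
Capacity per unit length: φr_n = 0.75 × 0.6 × 620 × (0.707 × 12) = 2367 N/mm.
845.6 ≤ 2367 → adequate.

f_max ≈ 846 N/mm; adequate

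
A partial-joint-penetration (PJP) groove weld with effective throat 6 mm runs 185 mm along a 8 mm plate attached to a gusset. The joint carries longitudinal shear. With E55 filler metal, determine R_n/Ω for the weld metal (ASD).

R_n/Ω ≈ 183 kN

E55XX → F_EXX = 550 MPa.
Effective throat (given) t_e = 6 mm.
A_we = 6 × 185 = 1110 mm².
F_nw = 0.6 F_EXX = 330 MPa.
R_n/Ω = (330 × 1110) / 2.0 × 10⁻³ = 183.2 kN.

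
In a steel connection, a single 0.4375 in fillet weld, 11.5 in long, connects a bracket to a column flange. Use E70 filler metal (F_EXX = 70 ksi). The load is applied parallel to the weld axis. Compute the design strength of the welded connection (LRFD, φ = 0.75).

φR_n ≈ 112 kips

Effective throat t_e = 0.707 × 0.4375 = 0.3093 in.
Total length L = 11.5 in; A_we = 0.3093 × 11.5 = 3.557 in².
F_nw = 0.6 F_EXX = 0.6 × 70 = 42 ksi.
φR_n = 0.75 × 42 × 3.557 = 112 kips.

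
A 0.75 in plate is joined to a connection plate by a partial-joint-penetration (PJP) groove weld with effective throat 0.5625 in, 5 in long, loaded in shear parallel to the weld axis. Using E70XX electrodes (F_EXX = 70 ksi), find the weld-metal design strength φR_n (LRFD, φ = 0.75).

φR_n ≈ 88.6 kips

Effective throat (given) t_e = 0.5625 in.
A_we = 0.5625 × 5 = 2.812 in².
F_nw = 0.6 F_EXX = 42 ksi.
φR_n = 0.75 × 42 × 2.812 = 88.59 kips.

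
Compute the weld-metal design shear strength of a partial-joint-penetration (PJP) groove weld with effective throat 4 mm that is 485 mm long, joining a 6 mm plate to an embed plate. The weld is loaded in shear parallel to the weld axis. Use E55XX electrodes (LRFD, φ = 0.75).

E55XX → F_EXX = 550 MPa.
Effective throat (given) t_e = 4 mm.
A_we = 4 × 485 = 1940 mm².
F_nw = 0.6 F_EXX = 330 MPa.
φR_n = 0.75 × 330 × 1940 × 10⁻³ = 480.2 kN.

φR_n ≈ 480 kN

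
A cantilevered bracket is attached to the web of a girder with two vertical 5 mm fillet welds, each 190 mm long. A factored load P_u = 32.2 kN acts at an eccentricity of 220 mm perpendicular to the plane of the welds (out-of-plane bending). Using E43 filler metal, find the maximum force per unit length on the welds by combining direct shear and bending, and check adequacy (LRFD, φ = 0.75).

E43XX → F_EXX = 430 MPa.
L_w = 2 × 190 = 380 mm; section modulus (unit throat) S = 2 × L²/6 = 12030 mm².
Direct shear f_v = P/L_w = 32.2×10³/380 = 84.74 N/mm.
Moment M = P × e = 32.2×10³ × 220 = 7084000 N·mm; bending f_b = M/S = 588.7 N/mm.
f_max = √(f_v² + f_b²) = √(84.74² + 588.7²) = 594.8 N/mm.
φr_n = 0.75 × 0.6 × 430 × (0.707 × 5) = 684 N/mm → adequate.

f_max ≈ 595 N/mm; adequate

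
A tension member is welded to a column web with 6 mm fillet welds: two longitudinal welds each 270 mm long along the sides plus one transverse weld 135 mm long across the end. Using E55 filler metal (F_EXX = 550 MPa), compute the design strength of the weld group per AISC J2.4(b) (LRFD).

φR_n ≈ 709 kN

t_e = 0.707 × 6 = 4.242 mm.
R_nwl = 0.6 × 550 × 4.242 × 540 × 10⁻³ = 755.9 kN (longitudinal, 2 welds).
R_nwt = 0.6 × 550 × 4.242 × 135 × 10⁻³ = 189 kN (transverse, base value).
(i) R_nwl + R_nwt = 944.9 kN; (ii) 0.85 R_nwl + 1.5 R_nwt = 926 kN.
R_n = max = 944.9 kN [governs: (i)]; φR_n = 708.7 kN.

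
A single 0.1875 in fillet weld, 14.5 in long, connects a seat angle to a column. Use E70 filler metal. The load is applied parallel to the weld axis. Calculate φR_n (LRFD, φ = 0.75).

φR_n ≈ 60.5 kips

E70XX → F_EXX = 70 ksi.
Effective throat t_e = 0.707 × 0.1875 = 0.1326 in.
Total length L = 14.5 in; A_we = 0.1326 × 14.5 = 1.922 in².
F_nw = 0.6 F_EXX = 0.6 × 70 = 42 ksi.
φR_n = 0.75 × 42 × 1.922 = 60.55 kips.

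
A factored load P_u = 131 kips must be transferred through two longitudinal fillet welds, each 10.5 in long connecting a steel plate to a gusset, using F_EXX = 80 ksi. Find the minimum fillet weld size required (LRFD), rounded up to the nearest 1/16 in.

w = 1/4 in

Total weld length L = 21 in.
Required throat t_e = P_u / (φ × 0.6 F_EXX × L) = 131 / (0.75 × 0.6 × 80 × 21) = 0.1733 in.
Required leg w = t_e / 0.707 = 0.2451 in → use 1/4 in.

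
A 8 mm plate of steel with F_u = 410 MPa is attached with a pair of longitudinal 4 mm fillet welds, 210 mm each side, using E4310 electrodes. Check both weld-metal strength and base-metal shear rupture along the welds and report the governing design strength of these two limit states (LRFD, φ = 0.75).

φR_n ≈ 230 kN (weld metal governs)

E43XX → F_EXX = 430 MPa.
t_e = 0.707 × 4 = 2.828 mm; L = 420 mm.
Weld metal: φR_n = 0.75 × 0.6 × 430 × 2.828 × 420 × 10⁻³ = 229.8 kN.
Base metal (shear rupture): φR_n = 0.75 × 0.6 × 410 × 8 × 420 × 10⁻³ = 619.9 kN.
Governing: weld metal.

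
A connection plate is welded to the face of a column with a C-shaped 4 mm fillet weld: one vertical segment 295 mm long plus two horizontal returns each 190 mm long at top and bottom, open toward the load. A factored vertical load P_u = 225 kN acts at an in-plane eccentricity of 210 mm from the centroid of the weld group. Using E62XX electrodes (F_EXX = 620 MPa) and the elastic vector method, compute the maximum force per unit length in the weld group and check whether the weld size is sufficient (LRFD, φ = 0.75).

Total weld length L_w = 675 mm. Treat welds as unit-width lines.
Centroid: x̄ = 2×190×95 / 675 = 53.48 mm from the vertical weld.
Polar moment about centroid: J = I_x + I_y = [295³/12 + 2×190×147.5²] + [295×53.48² + 2(190³/12 + 190×41.52²)] = 13050000 mm³.
Direct shear f_v = P/L_w = 225×10³ / 675 = 333.3 N/mm (vertical).
Torsion M = P·e = 225×10³ × 210 = 47250000 N·mm.
Critical point at (x, y) = (136.5, 147.5) from centroid. f_tx = M·y/J = 534.1 N/mm; f_ty = M·x/J = 494.3 N/mm.
Resultant f_max = √[f_tx² + (f_v + f_ty)²] = √[534.1² + (333.3 + 494.3)²] = 985 N/mm.
Capacity per unit length: φr_n = 0.75 × 0.6 × 620 × (0.707 × 4) = 789 N/mm.
985 > 789 → NOT adequate.

f_max ≈ 985 N/mm; NOT adequate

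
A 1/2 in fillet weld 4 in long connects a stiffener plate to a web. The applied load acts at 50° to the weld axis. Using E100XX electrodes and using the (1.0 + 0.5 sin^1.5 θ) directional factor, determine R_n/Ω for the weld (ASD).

R_n/Ω ≈ 56.6 kips

E100XX → F_EXX = 100 ksi.
t_e = 0.707 × 0.5 = 0.3535 in; A_we = 0.3535 × 4 = 1.414 in².
Directional factor: 1.0 + 0.5 sin^1.5(50°) = 1.335.
F_nw = 0.6 × 100 × 1.335 = 80.11 ksi.
R_n/Ω = (80.11 × 1.414) / 2.0 = 56.64 kips.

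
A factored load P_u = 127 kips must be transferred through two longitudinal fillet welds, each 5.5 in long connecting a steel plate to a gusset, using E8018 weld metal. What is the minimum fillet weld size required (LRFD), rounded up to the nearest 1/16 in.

w = 1/2 in

E80XX → F_EXX = 80 ksi.
Total weld length L = 11 in.
Required throat t_e = P_u / (φ × 0.6 F_EXX × L) = 127 / (0.75 × 0.6 × 80 × 11) = 0.3207 in.
Required leg w = t_e / 0.707 = 0.4536 in → use 1/2 in.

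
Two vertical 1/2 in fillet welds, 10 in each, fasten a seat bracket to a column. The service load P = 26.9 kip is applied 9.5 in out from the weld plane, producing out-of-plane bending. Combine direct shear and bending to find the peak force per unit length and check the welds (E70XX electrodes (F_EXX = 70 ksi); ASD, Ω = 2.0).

L_w = 2 × 10 = 20 in; section modulus (unit throat) S = 2 × L²/6 = 33.33 in².
Direct shear f_v = P/L_w = 26.9/20 = 1.345 kip/in.
Moment M = P × e = 26.9 × 9.5 = 255.55 kip·in; bending f_b = M/S = 7.666 kip/in.
f_max = √(f_v² + f_b²) = √(1.345² + 7.666²) = 7.784 kip/in.
r_n/Ω = (1/2.0) × 0.6 × 70 × (0.707 × 0.5) = 7.423 kip/in → NOT adequate.

f_max ≈ 7.78 kip/in; NOT adequate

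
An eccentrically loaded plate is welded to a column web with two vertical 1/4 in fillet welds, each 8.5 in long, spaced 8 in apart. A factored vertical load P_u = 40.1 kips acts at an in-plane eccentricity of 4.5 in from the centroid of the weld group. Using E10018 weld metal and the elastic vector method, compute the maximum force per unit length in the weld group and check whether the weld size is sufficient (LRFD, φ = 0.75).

E100XX → F_EXX = 100 ksi.
Total weld length L_w = 17 in. Treat welds as unit-width lines.
Polar moment about centroid: J = 2[d³/12 + d(b/2)²] = 2[8.5³/12 + 8.5×4²] = 374.4 in³.
Direct shear f_v = P/L_w = 40.1 / 17 = 2.359 kip/in (vertical).
Torsion M = P·e = 40.1 × 4.5 = 180.45 kip·in.
Critical point at (x, y) = (4, 4.25) from centroid. f_tx = M·y/J = 2.049 kip/in; f_ty = M·x/J = 1.928 kip/in.
Resultant f_max = √[f_tx² + (f_v + f_ty)²] = √[2.049² + (2.359 + 1.928)²] = 4.751 kip/in.
Capacity per unit length: φr_n = 0.75 × 0.6 × 100 × (0.707 × 0.25) = 7.954 kip/in.
4.751 ≤ 7.954 → adequate.

f_max ≈ 4.75 kip/in; adequate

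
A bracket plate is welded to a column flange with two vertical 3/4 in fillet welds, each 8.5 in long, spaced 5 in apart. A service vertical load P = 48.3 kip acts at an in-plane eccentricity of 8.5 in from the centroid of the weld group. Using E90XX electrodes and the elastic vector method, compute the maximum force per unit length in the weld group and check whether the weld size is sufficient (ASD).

E90XX → F_EXX = 90 ksi.
Total weld length L_w = 17 in. Treat welds as unit-width lines.
Polar moment about centroid: J = 2[d³/12 + d(b/2)²] = 2[8.5³/12 + 8.5×2.5²] = 208.6 in³.
Direct shear f_v = P/L_w = 48.3 / 17 = 2.841 kip/in (vertical).
Torsion M = P·e = 48.3 × 8.5 = 410.55 kip·in.
Critical point at (x, y) = (2.5, 4.25) from centroid. f_tx = M·y/J = 8.364 kip/in; f_ty = M·x/J = 4.92 kip/in.
Resultant f_max = √[f_tx² + (f_v + f_ty)²] = √[8.364² + (2.841 + 4.92)²] = 11.41 kip/in.
Capacity per unit length: r_n/Ω = (1/2.0) × 0.6 × 90 × (0.707 × 0.75) = 14.32 kip/in.
11.41 ≤ 14.32 → adequate.

f_max ≈ 11.4 kip/in; adequate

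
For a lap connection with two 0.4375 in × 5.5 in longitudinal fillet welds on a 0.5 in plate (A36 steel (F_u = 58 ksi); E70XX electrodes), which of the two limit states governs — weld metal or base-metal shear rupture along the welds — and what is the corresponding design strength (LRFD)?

φR_n ≈ 107 kips (weld metal governs)

E70XX → F_EXX = 70 ksi.
t_e = 0.707 × 0.4375 = 0.3093 in; L = 11 in.
Weld metal: φR_n = 0.75 × 0.6 × 70 × 0.3093 × 11 = 107.2 kips.
Base metal (shear rupture): φR_n = 0.75 × 0.6 × 58 × 0.5 × 11 = 143.5 kips.
Governing: weld metal.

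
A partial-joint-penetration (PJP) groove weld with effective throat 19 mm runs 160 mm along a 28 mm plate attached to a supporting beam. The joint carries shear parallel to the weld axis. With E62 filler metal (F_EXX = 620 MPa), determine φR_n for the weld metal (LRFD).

φR_n ≈ 848 kN

Effective throat (given) t_e = 19 mm.
A_we = 19 × 160 = 3040 mm².
F_nw = 0.6 F_EXX = 372 MPa.
φR_n = 0.75 × 372 × 3040 × 10⁻³ = 848.2 kN.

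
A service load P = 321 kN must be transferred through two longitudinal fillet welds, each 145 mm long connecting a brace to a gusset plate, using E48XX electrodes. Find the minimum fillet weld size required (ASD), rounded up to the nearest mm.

E48XX → F_EXX = 480 MPa.
Total weld length L = 290 mm.
Required throat t_e = P × Ω / (0.6 F_EXX × L) = 321 × 2.0 / (0.6 × 480 × 290 × 10⁻³) = 7.687 mm.
Required leg w = t_e / 0.707 = 10.87 mm → use 11 mm.

w = 11 mm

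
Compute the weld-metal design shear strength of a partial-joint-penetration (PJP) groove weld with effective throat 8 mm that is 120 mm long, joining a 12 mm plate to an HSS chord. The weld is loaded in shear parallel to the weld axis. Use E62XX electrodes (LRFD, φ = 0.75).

φR_n ≈ 268 kN

E62XX → F_EXX = 620 MPa.
Effective throat (given) t_e = 8 mm.
A_we = 8 × 120 = 960 mm².
F_nw = 0.6 F_EXX = 372 MPa.
φR_n = 0.75 × 372 × 960 × 10⁻³ = 267.8 kN.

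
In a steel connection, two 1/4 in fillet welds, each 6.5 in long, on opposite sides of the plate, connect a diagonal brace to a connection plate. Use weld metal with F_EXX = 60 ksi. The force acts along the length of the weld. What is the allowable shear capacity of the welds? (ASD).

Effective throat t_e = 0.707 × 0.25 = 0.1767 in.
Total length L = 13 in; A_we = 0.1767 × 13 = 2.298 in².
F_nw = 0.6 F_EXX = 0.6 × 60 = 36 ksi.
R_n = 36 × 2.298 = 82.72 kips; R_n/Ω = 82.72/2.0 = 41.36 kips.

R_n/Ω ≈ 41.4 kips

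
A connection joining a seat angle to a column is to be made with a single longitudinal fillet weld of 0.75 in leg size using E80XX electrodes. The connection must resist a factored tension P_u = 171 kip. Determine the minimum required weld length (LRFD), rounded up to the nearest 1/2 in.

L = 9 in

E80XX → F_EXX = 80 ksi.
Throat t_e = 0.707 × 0.75 = 0.5302 in.
φr_n = 0.75 × 0.6 × 80 × 0.5302 = 19.09 kip/in.
L_req = P_u / φr_n = 171 / 19.09 = 8.958 in total.
Round up → use L = 9 in.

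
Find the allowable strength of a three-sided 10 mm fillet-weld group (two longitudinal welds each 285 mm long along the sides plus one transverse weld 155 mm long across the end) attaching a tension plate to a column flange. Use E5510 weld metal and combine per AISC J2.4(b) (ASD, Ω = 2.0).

E55XX → F_EXX = 550 MPa.
t_e = 0.707 × 10 = 7.07 mm.
R_nwl = 0.6 × 550 × 7.07 × 570 × 10⁻³ = 1330 kN (longitudinal, 2 welds).
R_nwt = 0.6 × 550 × 7.07 × 155 × 10⁻³ = 361.6 kN (transverse, base value).
(i) R_nwl + R_nwt = 1691 kN; (ii) 0.85 R_nwl + 1.5 R_nwt = 1673 kN.
R_n = max = 1691 kN [governs: (i)]; R_n/Ω = 845.7 kN.

R_n/Ω ≈ 846 kN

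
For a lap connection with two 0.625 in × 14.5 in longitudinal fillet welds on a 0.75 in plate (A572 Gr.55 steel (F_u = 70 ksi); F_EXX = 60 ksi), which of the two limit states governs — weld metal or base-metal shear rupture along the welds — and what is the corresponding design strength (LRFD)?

φR_n ≈ 346 kips (weld metal governs)

t_e = 0.707 × 0.625 = 0.4419 in; L = 29 in.
Weld metal: φR_n = 0.75 × 0.6 × 60 × 0.4419 × 29 = 346 kips.
Base metal (shear rupture): φR_n = 0.75 × 0.6 × 70 × 0.75 × 29 = 685.1 kips.
Governing: weld metal.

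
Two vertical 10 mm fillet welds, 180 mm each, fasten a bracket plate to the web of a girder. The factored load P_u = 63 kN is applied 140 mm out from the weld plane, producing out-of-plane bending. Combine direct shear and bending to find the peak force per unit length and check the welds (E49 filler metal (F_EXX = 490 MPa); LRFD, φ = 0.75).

f_max ≈ 835 N/mm; adequate

L_w = 2 × 180 = 360 mm; section modulus (unit throat) S = 2 × L²/6 = 10800 mm².
Direct shear f_v = P/L_w = 63×10³/360 = 175 N/mm.
Moment M = P × e = 63×10³ × 140 = 8820000 N·mm; bending f_b = M/S = 816.7 N/mm.
f_max = √(f_v² + f_b²) = √(175² + 816.7²) = 835.2 N/mm.
φr_n = 0.75 × 0.6 × 490 × (0.707 × 10) = 1559 N/mm → adequate.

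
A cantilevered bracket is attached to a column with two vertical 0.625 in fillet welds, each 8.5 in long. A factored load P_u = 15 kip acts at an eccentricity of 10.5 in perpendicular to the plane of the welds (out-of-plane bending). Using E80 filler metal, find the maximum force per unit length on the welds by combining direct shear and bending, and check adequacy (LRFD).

E80XX → F_EXX = 80 ksi.
L_w = 2 × 8.5 = 17 in; section modulus (unit throat) S = 2 × L²/6 = 24.08 in².
Direct shear f_v = P/L_w = 15/17 = 0.8824 kip/in.
Moment M = P × e = 15 × 10.5 = 157.5 kip·in; bending f_b = M/S = 6.54 kip/in.
f_max = √(f_v² + f_b²) = √(0.8824² + 6.54²) = 6.599 kip/in.
φr_n = 0.75 × 0.6 × 80 × (0.707 × 0.625) = 15.91 kip/in → adequate.

f_max ≈ 6.6 kip/in; adequate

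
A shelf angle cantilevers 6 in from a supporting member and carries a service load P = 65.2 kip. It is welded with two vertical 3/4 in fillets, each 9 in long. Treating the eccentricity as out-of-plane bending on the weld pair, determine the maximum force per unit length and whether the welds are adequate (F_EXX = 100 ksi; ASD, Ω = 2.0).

L_w = 2 × 9 = 18 in; section modulus (unit throat) S = 2 × L²/6 = 27 in².
Direct shear f_v = P/L_w = 65.2/18 = 3.622 kip/in.
Moment M = P × e = 65.2 × 6 = 391.2 kip·in; bending f_b = M/S = 14.49 kip/in.
f_max = √(f_v² + f_b²) = √(3.622² + 14.49²) = 14.93 kip/in.
r_n/Ω = (1/2.0) × 0.6 × 100 × (0.707 × 0.75) = 15.91 kip/in → adequate.

f_max ≈ 14.9 kip/in; adequate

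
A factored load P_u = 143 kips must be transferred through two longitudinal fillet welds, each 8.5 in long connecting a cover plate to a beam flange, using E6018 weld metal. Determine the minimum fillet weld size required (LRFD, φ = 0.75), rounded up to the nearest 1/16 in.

w = 1/2 in

E60XX → F_EXX = 60 ksi.
Total weld length L = 17 in.
Required throat t_e = P_u / (φ × 0.6 F_EXX × L) = 143 / (0.75 × 0.6 × 60 × 17) = 0.3115 in.
Required leg w = t_e / 0.707 = 0.4407 in → use 1/2 in.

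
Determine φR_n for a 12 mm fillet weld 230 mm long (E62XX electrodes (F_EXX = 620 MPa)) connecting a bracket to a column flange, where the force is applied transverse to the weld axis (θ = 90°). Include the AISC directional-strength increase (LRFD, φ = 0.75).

t_e = 0.707 × 12 = 8.484 mm; A_we = 8.484 × 230 = 1951 mm².
Directional factor: 1.0 + 0.5 sin^1.5(90°) = 1.5.
F_nw = 0.6 × 620 × 1.5 = 558 MPa.
φR_n = 0.75 × 558 × 1951 × 10⁻³ = 816.6 kN.

φR_n ≈ 817 kN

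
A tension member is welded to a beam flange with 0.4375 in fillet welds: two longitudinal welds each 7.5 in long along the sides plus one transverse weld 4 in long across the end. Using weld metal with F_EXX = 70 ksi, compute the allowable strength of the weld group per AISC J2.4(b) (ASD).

t_e = 0.707 × 0.4375 = 0.3093 in.
R_nwl = 0.6 × 70 × 0.3093 × 15 = 194.9 kip (longitudinal, 2 welds).
R_nwt = 0.6 × 70 × 0.3093 × 4 = 51.96 kip (transverse, base value).
(i) R_nwl + R_nwt = 246.8 kip; (ii) 0.85 R_nwl + 1.5 R_nwt = 243.6 kip.
R_n = max = 246.8 kip [governs: (i)]; R_n/Ω = 123.4 kip.

R_n/Ω ≈ 123 kip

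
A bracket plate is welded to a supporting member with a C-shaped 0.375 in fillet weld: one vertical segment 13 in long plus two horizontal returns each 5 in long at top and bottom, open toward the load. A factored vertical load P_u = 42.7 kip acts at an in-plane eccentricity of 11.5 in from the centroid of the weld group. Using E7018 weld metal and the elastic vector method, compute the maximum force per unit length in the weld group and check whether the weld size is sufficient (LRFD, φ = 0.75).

E70XX → F_EXX = 70 ksi.
Total weld length L_w = 23 in. Treat welds as unit-width lines.
Centroid: x̄ = 2×5×2.5 / 23 = 1.087 in from the vertical weld.
Polar moment about centroid: J = I_x + I_y = [13³/12 + 2×5×6.5²] + [13×1.087² + 2(5³/12 + 5×1.413²)] = 661.7 in³.
Direct shear f_v = P/L_w = 42.7 / 23 = 1.857 kip/in (vertical).
Torsion M = P·e = 42.7 × 11.5 = 491.05 kip·in.
Critical point at (x, y) = (3.913, 6.5) from centroid. f_tx = M·y/J = 4.823 kip/in; f_ty = M·x/J = 2.904 kip/in.
Resultant f_max = √[f_tx² + (f_v + f_ty)²] = √[4.823² + (1.857 + 2.904)²] = 6.777 kip/in.
Capacity per unit length: φr_n = 0.75 × 0.6 × 70 × (0.707 × 0.375) = 8.351 kip/in.
6.777 ≤ 8.351 → adequate.

f_max ≈ 6.78 kip/in; adequate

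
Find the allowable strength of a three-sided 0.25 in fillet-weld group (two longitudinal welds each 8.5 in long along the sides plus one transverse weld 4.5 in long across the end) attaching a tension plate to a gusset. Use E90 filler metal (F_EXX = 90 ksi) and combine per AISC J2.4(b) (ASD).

R_n/Ω ≈ 103 kips

t_e = 0.707 × 0.25 = 0.1767 in.
R_nwl = 0.6 × 90 × 0.1767 × 17 = 162.3 kips (longitudinal, 2 welds).
R_nwt = 0.6 × 90 × 0.1767 × 4.5 = 42.95 kips (transverse, base value).
(i) R_nwl + R_nwt = 205.2 kips; (ii) 0.85 R_nwl + 1.5 R_nwt = 202.3 kips.
R_n = max = 205.2 kips [governs: (i)]; R_n/Ω = 102.6 kips.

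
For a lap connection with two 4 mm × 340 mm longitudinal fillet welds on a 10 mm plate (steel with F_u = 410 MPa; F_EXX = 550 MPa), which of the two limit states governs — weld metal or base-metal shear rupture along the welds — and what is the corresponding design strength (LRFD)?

φR_n ≈ 476 kN (weld metal governs)

t_e = 0.707 × 4 = 2.828 mm; L = 680 mm.
Weld metal: φR_n = 0.75 × 0.6 × 550 × 2.828 × 680 × 10⁻³ = 476 kN.
Base metal (shear rupture): φR_n = 0.75 × 0.6 × 410 × 10 × 680 × 10⁻³ = 1255 kN.
Governing: weld metal.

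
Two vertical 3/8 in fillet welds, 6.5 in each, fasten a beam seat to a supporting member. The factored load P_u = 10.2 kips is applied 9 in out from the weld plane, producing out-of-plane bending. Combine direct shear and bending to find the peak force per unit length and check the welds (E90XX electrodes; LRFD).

E90XX → F_EXX = 90 ksi.
L_w = 2 × 6.5 = 13 in; section modulus (unit throat) S = 2 × L²/6 = 14.08 in².
Direct shear f_v = P/L_w = 10.2/13 = 0.7846 kip/in.
Moment M = P × e = 10.2 × 9 = 91.8 kip·in; bending f_b = M/S = 6.518 kip/in.
f_max = √(f_v² + f_b²) = √(0.7846² + 6.518²) = 6.565 kip/in.
φr_n = 0.75 × 0.6 × 90 × (0.707 × 0.375) = 10.74 kip/in → adequate.

f_max ≈ 6.57 kip/in; adequate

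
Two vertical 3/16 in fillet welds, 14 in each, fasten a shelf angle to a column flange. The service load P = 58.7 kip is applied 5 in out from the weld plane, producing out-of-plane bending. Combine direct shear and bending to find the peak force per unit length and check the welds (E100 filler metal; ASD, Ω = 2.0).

E100XX → F_EXX = 100 ksi.
L_w = 2 × 14 = 28 in; section modulus (unit throat) S = 2 × L²/6 = 65.33 in².
Direct shear f_v = P/L_w = 58.7/28 = 2.096 kip/in.
Moment M = P × e = 58.7 × 5 = 293.5 kip·in; bending f_b = M/S = 4.492 kip/in.
f_max = √(f_v² + f_b²) = √(2.096² + 4.492²) = 4.957 kip/in.
r_n/Ω = (1/2.0) × 0.6 × 100 × (0.707 × 0.1875) = 3.977 kip/in → NOT adequate.

f_max ≈ 4.96 kip/in; NOT adequate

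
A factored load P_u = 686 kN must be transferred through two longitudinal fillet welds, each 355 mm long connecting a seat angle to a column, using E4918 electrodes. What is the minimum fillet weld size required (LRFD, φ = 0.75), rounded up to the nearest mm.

E49XX → F_EXX = 490 MPa.
Total weld length L = 710 mm.
Required throat t_e = P_u / (φ × 0.6 F_EXX × L) = 686 / (0.75 × 0.6 × 490 × 710 × 10⁻³) = 4.382 mm.
Required leg w = t_e / 0.707 = 6.198 mm → use 7 mm.

w = 7 mm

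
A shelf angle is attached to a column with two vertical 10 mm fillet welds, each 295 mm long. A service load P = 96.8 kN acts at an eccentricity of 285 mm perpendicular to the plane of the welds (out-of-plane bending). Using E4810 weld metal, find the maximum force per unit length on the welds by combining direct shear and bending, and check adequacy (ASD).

E48XX → F_EXX = 480 MPa.
L_w = 2 × 295 = 590 mm; section modulus (unit throat) S = 2 × L²/6 = 29010 mm².
Direct shear f_v = P/L_w = 96.8×10³/590 = 164.1 N/mm.
Moment M = P × e = 96.8×10³ × 285 = 27588000 N·mm; bending f_b = M/S = 951 N/mm.
f_max = √(f_v² + f_b²) = √(164.1² + 951²) = 965.1 N/mm.
r_n/Ω = (1/2.0) × 0.6 × 480 × (0.707 × 10) = 1018 N/mm → adequate.

f_max ≈ 965 N/mm; adequate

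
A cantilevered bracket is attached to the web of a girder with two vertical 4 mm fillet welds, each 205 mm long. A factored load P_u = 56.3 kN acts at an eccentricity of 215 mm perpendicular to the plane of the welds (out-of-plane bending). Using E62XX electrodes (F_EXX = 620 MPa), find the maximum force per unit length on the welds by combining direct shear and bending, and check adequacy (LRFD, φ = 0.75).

f_max ≈ 875 N/mm; NOT adequate

L_w = 2 × 205 = 410 mm; section modulus (unit throat) S = 2 × L²/6 = 14010 mm².
Direct shear f_v = P/L_w = 56.3×10³/410 = 137.3 N/mm.
Moment M = P × e = 56.3×10³ × 215 = 12104000 N·mm; bending f_b = M/S = 864.1 N/mm.
f_max = √(f_v² + f_b²) = √(137.3² + 864.1²) = 874.9 N/mm.
φr_n = 0.75 × 0.6 × 620 × (0.707 × 4) = 789 N/mm → NOT adequate.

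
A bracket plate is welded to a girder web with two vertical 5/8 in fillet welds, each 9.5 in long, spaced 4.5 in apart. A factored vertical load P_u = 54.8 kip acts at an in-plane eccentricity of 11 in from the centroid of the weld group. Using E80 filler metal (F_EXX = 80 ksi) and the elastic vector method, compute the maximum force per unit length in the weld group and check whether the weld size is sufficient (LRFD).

Total weld length L_w = 19 in. Treat welds as unit-width lines.
Polar moment about centroid: J = 2[d³/12 + d(b/2)²] = 2[9.5³/12 + 9.5×2.25²] = 239.1 in³.
Direct shear f_v = P/L_w = 54.8 / 19 = 2.884 kip/in (vertical).
Torsion M = P·e = 54.8 × 11 = 602.8 kip·in.
Critical point at (x, y) = (2.25, 4.75) from centroid. f_tx = M·y/J = 11.98 kip/in; f_ty = M·x/J = 5.673 kip/in.
Resultant f_max = √[f_tx² + (f_v + f_ty)²] = √[11.98² + (2.884 + 5.673)²] = 14.72 kip/in.
Capacity per unit length: φr_n = 0.75 × 0.6 × 80 × (0.707 × 0.625) = 15.91 kip/in.
14.72 ≤ 15.91 → adequate.

f_max ≈ 14.7 kip/in; adequate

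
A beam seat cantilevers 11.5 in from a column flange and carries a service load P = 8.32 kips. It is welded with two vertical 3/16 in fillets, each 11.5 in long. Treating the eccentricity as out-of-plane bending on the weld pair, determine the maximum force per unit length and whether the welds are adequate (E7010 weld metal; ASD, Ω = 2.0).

E70XX → F_EXX = 70 ksi.
L_w = 2 × 11.5 = 23 in; section modulus (unit throat) S = 2 × L²/6 = 44.08 in².
Direct shear f_v = P/L_w = 8.32/23 = 0.3617 kip/in.
Moment M = P × e = 8.32 × 11.5 = 95.68 kip·in; bending f_b = M/S = 2.17 kip/in.
f_max = √(f_v² + f_b²) = √(0.3617² + 2.17²) = 2.2 kip/in.
r_n/Ω = (1/2.0) × 0.6 × 70 × (0.707 × 0.1875) = 2.784 kip/in → adequate.

f_max ≈ 2.2 kip/in; adequate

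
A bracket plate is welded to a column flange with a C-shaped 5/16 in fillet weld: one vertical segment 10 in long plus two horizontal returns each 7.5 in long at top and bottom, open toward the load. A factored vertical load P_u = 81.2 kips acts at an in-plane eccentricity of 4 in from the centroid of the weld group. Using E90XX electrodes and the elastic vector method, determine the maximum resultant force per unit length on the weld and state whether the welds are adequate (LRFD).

E90XX → F_EXX = 90 ksi.
Total weld length L_w = 25 in. Treat welds as unit-width lines.
Centroid: x̄ = 2×7.5×3.75 / 25 = 2.25 in from the vertical weld.
Polar moment about centroid: J = I_x + I_y = [10³/12 + 2×7.5×5²] + [10×2.25² + 2(7.5³/12 + 7.5×1.5²)] = 613 in³.
Direct shear f_v = P/L_w = 81.2 / 25 = 3.248 kip/in (vertical).
Torsion M = P·e = 81.2 × 4 = 324.8 kip·in.
Critical point at (x, y) = (5.25, 5) from centroid. f_tx = M·y/J = 2.649 kip/in; f_ty = M·x/J = 2.782 kip/in.
Resultant f_max = √[f_tx² + (f_v + f_ty)²] = √[2.649² + (3.248 + 2.782)²] = 6.586 kip/in.
Capacity per unit length: φr_n = 0.75 × 0.6 × 90 × (0.707 × 0.3125) = 8.948 kip/in.
6.586 ≤ 8.948 → adequate.

f_max ≈ 6.59 kip/in; adequate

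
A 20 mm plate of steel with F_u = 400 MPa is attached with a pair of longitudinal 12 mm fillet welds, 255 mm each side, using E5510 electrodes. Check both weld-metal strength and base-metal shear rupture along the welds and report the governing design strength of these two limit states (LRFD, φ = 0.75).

E55XX → F_EXX = 550 MPa.
t_e = 0.707 × 12 = 8.484 mm; L = 510 mm.
Weld metal: φR_n = 0.75 × 0.6 × 550 × 8.484 × 510 × 10⁻³ = 1071 kN.
Base metal (shear rupture): φR_n = 0.75 × 0.6 × 400 × 20 × 510 × 10⁻³ = 1836 kN.
Governing: weld metal.

φR_n ≈ 1070 kN (weld metal governs)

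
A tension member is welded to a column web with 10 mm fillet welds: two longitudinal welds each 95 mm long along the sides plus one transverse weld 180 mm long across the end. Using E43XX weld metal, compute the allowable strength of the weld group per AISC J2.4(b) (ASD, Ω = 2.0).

E43XX → F_EXX = 430 MPa.
t_e = 0.707 × 10 = 7.07 mm.
R_nwl = 0.6 × 430 × 7.07 × 190 × 10⁻³ = 346.6 kN (longitudinal, 2 welds).
R_nwt = 0.6 × 430 × 7.07 × 180 × 10⁻³ = 328.3 kN (transverse, base value).
(i) R_nwl + R_nwt = 674.9 kN; (ii) 0.85 R_nwl + 1.5 R_nwt = 787.1 kN.
R_n = max = 787.1 kN [governs: (ii)]; R_n/Ω = 393.5 kN.

R_n/Ω ≈ 394 kN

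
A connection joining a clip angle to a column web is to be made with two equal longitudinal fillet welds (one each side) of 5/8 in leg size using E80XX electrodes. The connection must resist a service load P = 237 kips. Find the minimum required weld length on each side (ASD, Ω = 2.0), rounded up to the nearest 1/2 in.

L = 11.5 in on each side

E80XX → F_EXX = 80 ksi.
Throat t_e = 0.707 × 0.625 = 0.4419 in.
r_n/Ω = (0.6 × 80 × 0.4419) / 2.0 = 10.6 kip/in.
L_req = P / (r_n/Ω) = 237 / 10.6 = 22.35 in total.
Per side: 22.35 / 2 = 11.17 in.
Round up → use L = 11.5 in on each side.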